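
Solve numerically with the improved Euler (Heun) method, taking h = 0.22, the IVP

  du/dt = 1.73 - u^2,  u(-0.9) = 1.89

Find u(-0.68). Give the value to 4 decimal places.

1.6352

Heun: k1 = f(t_n, u_n); k2 = f(t_n + h, u_n + h·k1); u_{n+1} = u_n + (h/2)·(k1 + k2).
t=-0.900000, u=1.890000:
  k1 = f(-0.900000, 1.890000) = -1.842100
  k2 = f(-0.680000, 1.484738) = -0.474447
  u ← 1.890000 + (0.22/2)·(-1.842100 + (-0.474447)) = 1.635180
u(-0.68) ≈ 1.6352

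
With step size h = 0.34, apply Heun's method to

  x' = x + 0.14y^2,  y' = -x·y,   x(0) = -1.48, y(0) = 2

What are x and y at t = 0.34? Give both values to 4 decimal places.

-1.7261, 3.4195

Heun on (x,y): k1 = f(t_n, state_n); k2 = f(t_n + h, state_n + h·k1); state_{n+1} = state_n + (h/2)·(k1 + k2).
0.000000: (-1.480000, 2.000000)
  k1 = (-0.920000, 2.960000)
  predictor → (-1.792800, 3.006400)
  k2 = (-0.527418, 5.389874)
  → (-1.726061, 3.419479)
(x(0.34), y(0.34)) ≈ (-1.7261, 3.4195)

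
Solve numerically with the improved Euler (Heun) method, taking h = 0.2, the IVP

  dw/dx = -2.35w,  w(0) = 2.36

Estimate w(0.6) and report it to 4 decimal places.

Heun: k1 = f(x_n, w_n); k2 = f(x_n + h, w_n + h·k1); w_{n+1} = w_n + (h/2)·(k1 + k2).
x=0.000000, w=2.360000:
  k1 = f(0.000000, 2.360000) = -5.546000
  k2 = f(0.200000, 1.250800) = -2.939380
  w ← 2.360000 + (0.2/2)·(-5.546000 + (-2.939380)) = 1.511462
x=0.200000, w=1.511462:
  k1 = f(0.200000, 1.511462) = -3.551936
  k2 = f(0.400000, 0.801075) = -1.882526
  w ← 1.511462 + (0.2/2)·(-3.551936 + (-1.882526)) = 0.968016
x=0.400000, w=0.968016:
  k1 = f(0.400000, 0.968016) = -2.274837
  k2 = f(0.600000, 0.513048) = -1.205664
  w ← 0.968016 + (0.2/2)·(-2.274837 + (-1.205664)) = 0.619966
w(0.6) ≈ 0.6200

0.6200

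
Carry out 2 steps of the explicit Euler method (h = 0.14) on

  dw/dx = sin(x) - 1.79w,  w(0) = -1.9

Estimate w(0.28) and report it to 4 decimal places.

Euler: w_{n+1} = w_n + h·f(x_n, w_n).
x=0.000000, w=-1.900000: f=3.401000 → w ← -1.900000 + 0.14·3.401000 = -1.423860
x=0.140000, w=-1.423860: f=2.688253 → w ← -1.423860 + 0.14·2.688253 = -1.047505
w(0.28) ≈ -1.0475

-1.0475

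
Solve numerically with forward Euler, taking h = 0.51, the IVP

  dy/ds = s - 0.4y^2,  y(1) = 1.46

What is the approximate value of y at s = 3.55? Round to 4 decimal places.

Euler: y_{n+1} = y_n + h·f(s_n, y_n).
s=1.000000, y=1.460000: f=0.147360 → y ← 1.460000 + 0.51·0.147360 = 1.535154
s=1.510000, y=1.535154: f=0.567321 → y ← 1.535154 + 0.51·0.567321 = 1.824487
s=2.020000, y=1.824487: f=0.688498 → y ← 1.824487 + 0.51·0.688498 = 2.175622
s=2.530000, y=2.175622: f=0.636668 → y ← 2.175622 + 0.51·0.636668 = 2.500322
s=3.040000, y=2.500322: f=0.539355 → y ← 2.500322 + 0.51·0.539355 = 2.775394
y(3.55) ≈ 2.7754

2.7754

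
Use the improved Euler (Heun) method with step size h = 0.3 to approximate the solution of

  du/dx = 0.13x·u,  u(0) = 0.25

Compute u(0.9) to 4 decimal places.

Heun: k1 = f(x_n, u_n); k2 = f(x_n + h, u_n + h·k1); u_{n+1} = u_n + (h/2)·(k1 + k2).
x=0.000000, u=0.250000:
  k1 = f(0.000000, 0.250000) = 0.000000
  k2 = f(0.300000, 0.250000) = 0.009750
  u ← 0.250000 + (0.3/2)·(0.000000 + 0.009750) = 0.251462
x=0.300000, u=0.251462:
  k1 = f(0.300000, 0.251462) = 0.009807
  k2 = f(0.600000, 0.254405) = 0.019844
  u ← 0.251462 + (0.3/2)·(0.009807 + 0.019844) = 0.255910
x=0.600000, u=0.255910:
  k1 = f(0.600000, 0.255910) = 0.019961
  k2 = f(0.900000, 0.261898) = 0.030642
  u ← 0.255910 + (0.3/2)·(0.019961 + 0.030642) = 0.263501
u(0.9) ≈ 0.2635

0.2635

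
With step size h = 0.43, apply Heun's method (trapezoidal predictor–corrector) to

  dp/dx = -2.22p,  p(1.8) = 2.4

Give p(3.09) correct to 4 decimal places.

0.3019

Heun: k1 = f(x_n, p_n); k2 = f(x_n + h, p_n + h·k1); p_{n+1} = p_n + (h/2)·(k1 + k2).
x=1.800000, p=2.400000:
  k1 = f(1.800000, 2.400000) = -5.328000
  k2 = f(2.230000, 0.108960) = -0.241891
  p ← 2.400000 + (0.43/2)·(-5.328000 + (-0.241891)) = 1.202473
x=2.230000, p=1.202473:
  k1 = f(2.230000, 1.202473) = -2.669491
  k2 = f(2.660000, 0.054592) = -0.121195
  p ← 1.202473 + (0.43/2)·(-2.669491 + (-0.121195)) = 0.602476
x=2.660000, p=0.602476:
  k1 = f(2.660000, 0.602476) = -1.337497
  k2 = f(3.090000, 0.027352) = -0.060722
  p ← 0.602476 + (0.43/2)·(-1.337497 + (-0.060722)) = 0.301859
p(3.09) ≈ 0.3019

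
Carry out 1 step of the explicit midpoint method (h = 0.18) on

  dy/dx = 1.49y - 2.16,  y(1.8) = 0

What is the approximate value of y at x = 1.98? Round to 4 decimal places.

-0.4409

Midpoint: k1 = f(x_n, y_n); k2 = f(x_n + h/2, y_n + (h/2)·k1); y_{n+1} = y_n + h·k2.
x=1.800000, y=0.000000:
  k1 = f(1.800000, 0.000000) = -2.160000
  k2 = f(1.890000, -0.194400) = -2.449656
  y ← 0.000000 + 0.18·(-2.449656) = -0.440938
y(1.98) ≈ -0.4409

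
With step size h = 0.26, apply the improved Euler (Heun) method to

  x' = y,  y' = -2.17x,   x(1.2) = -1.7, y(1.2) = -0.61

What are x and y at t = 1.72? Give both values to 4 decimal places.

Heun on (x,y): k1 = f(t_n, state_n); k2 = f(t_n + h, state_n + h·k1); state_{n+1} = state_n + (h/2)·(k1 + k2).
1.200000: (-1.700000, -0.610000)
  k1 = (-0.610000, 3.689000)
  predictor → (-1.858600, 0.349140)
  k2 = (0.349140, 4.033162)
  → (-1.733912, 0.393881)
1.460000: (-1.733912, 0.393881)
  k1 = (0.393881, 3.762589)
  predictor → (-1.631503, 1.372154)
  k2 = (1.372154, 3.540361)
  → (-1.504327, 1.343264)
(x(1.72), y(1.72)) ≈ (-1.5043, 1.3433)

-1.5043, 1.3433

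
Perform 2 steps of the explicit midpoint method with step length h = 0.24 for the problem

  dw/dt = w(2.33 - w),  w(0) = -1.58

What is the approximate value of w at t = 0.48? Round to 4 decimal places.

Midpoint: k1 = f(t_n, w_n); k2 = f(t_n + h/2, w_n + (h/2)·k1); w_{n+1} = w_n + h·k2.
t=0.000000, w=-1.580000:
  k1 = f(0.000000, -1.580000) = -6.177800
  k2 = f(0.120000, -2.321336) = -10.797314
  w ← -1.580000 + 0.24·(-10.797314) = -4.171355
t=0.240000, w=-4.171355:
  k1 = f(0.240000, -4.171355) = -27.119463
  k2 = f(0.360000, -7.425691) = -72.442744
  w ← -4.171355 + 0.24·(-72.442744) = -21.557614
w(0.48) ≈ -21.5576

-21.5576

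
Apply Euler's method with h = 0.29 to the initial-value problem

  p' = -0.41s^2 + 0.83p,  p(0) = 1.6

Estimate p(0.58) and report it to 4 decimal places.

2.4529

Euler: p_{n+1} = p_n + h·f(s_n, p_n).
s=0.000000, p=1.600000: f=1.328000 → p ← 1.600000 + 0.29·1.328000 = 1.985120
s=0.290000, p=1.985120: f=1.613169 → p ← 1.985120 + 0.29·1.613169 = 2.452939
p(0.58) ≈ 2.4529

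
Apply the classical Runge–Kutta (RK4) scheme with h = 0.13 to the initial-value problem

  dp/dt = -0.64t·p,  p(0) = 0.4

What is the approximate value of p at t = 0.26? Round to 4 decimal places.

0.3914

RK4: k1 = f(t_n, p_n); k2 = f(t_n + h/2, p_n + (h/2)·k1); k3 = f(t_n + h/2, p_n + (h/2)·k2); k4 = f(t_n + h, p_n + h·k3); p_{n+1} = p_n + (h/6)·(k1 + 2k2 + 2k3 + k4).
t=0.000000, p=0.400000:
  k1 = f(0.000000, 0.400000) = 0.000000
  k2 = f(0.065000, 0.400000) = -0.016640
  k3 = f(0.065000, 0.398918) = -0.016595
  k4 = f(0.130000, 0.397843) = -0.033101
  p ← 0.400000 + (0.13/6)·(k1 + 2k2 + 2k3 + k4) = 0.397843
t=0.130000, p=0.397843:
  k1 = f(0.130000, 0.397843) = -0.033101
  k2 = f(0.195000, 0.395691) = -0.049382
  k3 = f(0.195000, 0.394633) = -0.049250
  k4 = f(0.260000, 0.391440) = -0.065136
  p ← 0.397843 + (0.13/6)·(k1 + 2k2 + 2k3 + k4) = 0.391440
p(0.26) ≈ 0.3914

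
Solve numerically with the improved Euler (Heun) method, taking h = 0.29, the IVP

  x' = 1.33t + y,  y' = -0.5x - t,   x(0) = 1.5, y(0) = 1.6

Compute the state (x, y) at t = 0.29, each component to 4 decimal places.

Heun on (x,y): k1 = f(t_n, state_n); k2 = f(t_n + h, state_n + h·k1); state_{n+1} = state_n + (h/2)·(k1 + k2).
0.000000: (1.500000, 1.600000)
  k1 = (1.600000, -0.750000)
  predictor → (1.964000, 1.382500)
  k2 = (1.768200, -1.272000)
  → (1.988389, 1.306810)
(x(0.29), y(0.29)) ≈ (1.9884, 1.3068)

1.9884, 1.3068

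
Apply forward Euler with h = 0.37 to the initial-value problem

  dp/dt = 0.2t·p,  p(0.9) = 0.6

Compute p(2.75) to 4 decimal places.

1.0607

Euler: p_{n+1} = p_n + h·f(t_n, p_n).
t=0.900000, p=0.600000: f=0.108000 → p ← 0.600000 + 0.37·0.108000 = 0.639960
t=1.270000, p=0.639960: f=0.162550 → p ← 0.639960 + 0.37·0.162550 = 0.700103
t=1.640000, p=0.700103: f=0.229634 → p ← 0.700103 + 0.37·0.229634 = 0.785068
t=2.010000, p=0.785068: f=0.315597 → p ← 0.785068 + 0.37·0.315597 = 0.901839
t=2.380000, p=0.901839: f=0.429275 → p ← 0.901839 + 0.37·0.429275 = 1.060671
p(2.75) ≈ 1.0607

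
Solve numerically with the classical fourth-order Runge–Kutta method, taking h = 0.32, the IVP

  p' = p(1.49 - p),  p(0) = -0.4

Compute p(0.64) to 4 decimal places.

RK4: k1 = f(t_n, p_n); k2 = f(t_n + h/2, p_n + (h/2)·k1); k3 = f(t_n + h/2, p_n + (h/2)·k2); k4 = f(t_n + h, p_n + h·k3); p_{n+1} = p_n + (h/6)·(k1 + 2k2 + 2k3 + k4).
t=0.000000, p=-0.400000:
  k1 = f(0.000000, -0.400000) = -0.756000
  k2 = f(0.160000, -0.520960) = -1.047630
  k3 = f(0.160000, -0.567621) = -1.167948
  k4 = f(0.320000, -0.773743) = -1.751557
  p ← -0.400000 + (0.32/6)·(k1 + 2k2 + 2k3 + k4) = -0.770065
t=0.320000, p=-0.770065:
  k1 = f(0.320000, -0.770065) = -1.740396
  k2 = f(0.480000, -1.048528) = -2.661718
  k3 = f(0.480000, -1.195940) = -3.212221
  k4 = f(0.640000, -1.797975) = -5.911699
  p ← -0.770065 + (0.32/6)·(k1 + 2k2 + 2k3 + k4) = -1.804730
p(0.64) ≈ -1.8047

-1.8047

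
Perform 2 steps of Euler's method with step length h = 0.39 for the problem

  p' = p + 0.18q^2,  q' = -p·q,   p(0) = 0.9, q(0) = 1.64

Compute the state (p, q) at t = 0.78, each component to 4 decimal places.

Euler on (p,q): p_{n+1} = p_n + h·p', q_{n+1} = q_n + h·q'.
0.000000: (0.900000, 1.640000); f=(1.384128, -1.476000) → (1.439810, 1.064360)
0.390000: (1.439810, 1.064360); f=(1.643725, -1.532476) → (2.080863, 0.466694)
(p(0.78), q(0.78)) ≈ (2.0809, 0.4667)

2.0809, 0.4667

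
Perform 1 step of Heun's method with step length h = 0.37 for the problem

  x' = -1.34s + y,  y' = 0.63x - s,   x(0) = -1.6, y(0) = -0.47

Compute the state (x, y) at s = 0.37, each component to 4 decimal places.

Heun on (x,y): k1 = f(s_n, state_n); k2 = f(s_n + h, state_n + h·k1); state_{n+1} = state_n + (h/2)·(k1 + k2).
0.000000: (-1.600000, -0.470000)
  k1 = (-0.470000, -1.008000)
  predictor → (-1.773900, -0.842960)
  k2 = (-1.338760, -1.487557)
  → (-1.934621, -0.931678)
(x(0.37), y(0.37)) ≈ (-1.9346, -0.9317)

-1.9346, -0.9317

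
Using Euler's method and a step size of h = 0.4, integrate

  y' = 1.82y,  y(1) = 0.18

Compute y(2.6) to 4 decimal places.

1.6049

Euler: y_{n+1} = y_n + h·f(x_n, y_n).
x=1.000000, y=0.180000: f=0.327600 → y ← 0.180000 + 0.4·0.327600 = 0.311040
x=1.400000, y=0.311040: f=0.566093 → y ← 0.311040 + 0.4·0.566093 = 0.537477
x=1.800000, y=0.537477: f=0.978208 → y ← 0.537477 + 0.4·0.978208 = 0.928760
x=2.200000, y=0.928760: f=1.690344 → y ← 0.928760 + 0.4·1.690344 = 1.604898
y(2.6) ≈ 1.6049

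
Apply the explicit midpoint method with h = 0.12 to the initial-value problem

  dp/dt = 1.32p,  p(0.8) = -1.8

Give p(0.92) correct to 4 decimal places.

Midpoint: k1 = f(t_n, p_n); k2 = f(t_n + h/2, p_n + (h/2)·k1); p_{n+1} = p_n + h·k2.
t=0.800000, p=-1.800000:
  k1 = f(0.800000, -1.800000) = -2.376000
  k2 = f(0.860000, -1.942560) = -2.564179
  p ← -1.800000 + 0.12·(-2.564179) = -2.107702
p(0.92) ≈ -2.1077

-2.1077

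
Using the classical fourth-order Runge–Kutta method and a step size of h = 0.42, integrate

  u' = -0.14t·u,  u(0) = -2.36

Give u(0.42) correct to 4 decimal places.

RK4: k1 = f(t_n, u_n); k2 = f(t_n + h/2, u_n + (h/2)·k1); k3 = f(t_n + h/2, u_n + (h/2)·k2); k4 = f(t_n + h, u_n + h·k3); u_{n+1} = u_n + (h/6)·(k1 + 2k2 + 2k3 + k4).
t=0.000000, u=-2.360000:
  k1 = f(0.000000, -2.360000) = 0.000000
  k2 = f(0.210000, -2.360000) = 0.069384
  k3 = f(0.210000, -2.345429) = 0.068956
  k4 = f(0.420000, -2.331039) = 0.137065
  u ← -2.360000 + (0.42/6)·(k1 + 2k2 + 2k3 + k4) = -2.331038
u(0.42) ≈ -2.3310

-2.3310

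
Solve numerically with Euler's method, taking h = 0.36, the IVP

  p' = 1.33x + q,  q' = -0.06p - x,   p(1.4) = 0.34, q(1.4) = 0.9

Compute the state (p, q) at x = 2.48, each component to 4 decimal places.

3.2334, -1.0870

Euler on (p,q): p_{n+1} = p_n + h·p', q_{n+1} = q_n + h·q'.
1.400000: (0.340000, 0.900000); f=(2.762000, -1.420400) → (1.334320, 0.388656)
1.760000: (1.334320, 0.388656); f=(2.729456, -1.840059) → (2.316924, -0.273765)
2.120000: (2.316924, -0.273765); f=(2.545835, -2.259015) → (3.233425, -1.087011)
(p(2.48), q(2.48)) ≈ (3.2334, -1.0870)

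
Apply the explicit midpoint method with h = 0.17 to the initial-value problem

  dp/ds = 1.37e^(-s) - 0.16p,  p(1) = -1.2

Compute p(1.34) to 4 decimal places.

-0.9956

Midpoint: k1 = f(s_n, p_n); k2 = f(s_n + h/2, p_n + (h/2)·k1); p_{n+1} = p_n + h·k2.
s=1.000000, p=-1.200000:
  k1 = f(1.000000, -1.200000) = 0.695995
  k2 = f(1.085000, -1.140840) = 0.645460
  p ← -1.200000 + 0.17·0.645460 = -1.090272
s=1.170000, p=-1.090272:
  k1 = f(1.170000, -1.090272) = 0.599646
  k2 = f(1.255000, -1.039302) = 0.556842
  p ← -1.090272 + 0.17·0.556842 = -0.995609
p(1.34) ≈ -0.9956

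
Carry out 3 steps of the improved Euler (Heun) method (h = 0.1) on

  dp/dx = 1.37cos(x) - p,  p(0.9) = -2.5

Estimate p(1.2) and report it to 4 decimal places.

Heun: k1 = f(x_n, p_n); k2 = f(x_n + h, p_n + h·k1); p_{n+1} = p_n + (h/2)·(k1 + k2).
x=0.900000, p=-2.500000:
  k1 = f(0.900000, -2.500000) = 3.351606
  k2 = f(1.000000, -2.164839) = 2.905054
  p ← -2.500000 + (0.1/2)·(3.351606 + 2.905054) = -2.187167
x=1.000000, p=-2.187167:
  k1 = f(1.000000, -2.187167) = 2.927381
  k2 = f(1.100000, -1.894429) = 2.515856
  p ← -2.187167 + (0.1/2)·(2.927381 + 2.515856) = -1.915005
x=1.100000, p=-1.915005:
  k1 = f(1.100000, -1.915005) = 2.536432
  k2 = f(1.200000, -1.661362) = 2.157792
  p ← -1.915005 + (0.1/2)·(2.536432 + 2.157792) = -1.680294
p(1.2) ≈ -1.6803

-1.6803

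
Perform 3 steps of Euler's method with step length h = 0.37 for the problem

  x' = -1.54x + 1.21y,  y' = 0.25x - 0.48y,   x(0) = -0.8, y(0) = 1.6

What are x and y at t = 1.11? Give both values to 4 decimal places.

0.7807, 0.9345

Euler on (x,y): x_{n+1} = x_n + h·x', y_{n+1} = y_n + h·y'.
0.000000: (-0.800000, 1.600000); f=(3.168000, -0.968000) → (0.372160, 1.241840)
0.370000: (0.372160, 1.241840); f=(0.929500, -0.503043) → (0.716075, 1.055714)
0.740000: (0.716075, 1.055714); f=(0.174658, -0.327724) → (0.780699, 0.934456)
(x(1.11), y(1.11)) ≈ (0.7807, 0.9345)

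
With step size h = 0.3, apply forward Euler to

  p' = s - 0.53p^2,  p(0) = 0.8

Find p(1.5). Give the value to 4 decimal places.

1.1845

Euler: p_{n+1} = p_n + h·f(s_n, p_n).
s=0.000000, p=0.800000: f=-0.339200 → p ← 0.800000 + 0.3·(-0.339200) = 0.698240
s=0.300000, p=0.698240: f=0.041604 → p ← 0.698240 + 0.3·0.041604 = 0.710721
s=0.600000, p=0.710721: f=0.332284 → p ← 0.710721 + 0.3·0.332284 = 0.810406
s=0.900000, p=0.810406: f=0.551918 → p ← 0.810406 + 0.3·0.551918 = 0.975982
s=1.200000, p=0.975982: f=0.695154 → p ← 0.975982 + 0.3·0.695154 = 1.184528
p(1.5) ≈ 1.1845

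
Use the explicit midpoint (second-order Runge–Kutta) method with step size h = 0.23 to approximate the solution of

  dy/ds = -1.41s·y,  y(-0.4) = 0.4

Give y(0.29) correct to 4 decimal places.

Midpoint: k1 = f(s_n, y_n); k2 = f(s_n + h/2, y_n + (h/2)·k1); y_{n+1} = y_n + h·k2.
s=-0.400000, y=0.400000:
  k1 = f(-0.400000, 0.400000) = 0.225600
  k2 = f(-0.285000, 0.425944) = 0.171166
  y ← 0.400000 + 0.23·0.171166 = 0.439368
s=-0.170000, y=0.439368:
  k1 = f(-0.170000, 0.439368) = 0.105317
  k2 = f(-0.055000, 0.451479) = 0.035012
  y ← 0.439368 + 0.23·0.035012 = 0.447421
s=0.060000, y=0.447421:
  k1 = f(0.060000, 0.447421) = -0.037852
  k2 = f(0.175000, 0.443068) = -0.109327
  y ← 0.447421 + 0.23·(-0.109327) = 0.422276
y(0.29) ≈ 0.4223

0.4223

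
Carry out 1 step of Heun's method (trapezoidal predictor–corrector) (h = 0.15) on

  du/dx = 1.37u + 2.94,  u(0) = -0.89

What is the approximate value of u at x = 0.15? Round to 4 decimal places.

-0.6054

Heun: k1 = f(x_n, u_n); k2 = f(x_n + h, u_n + h·k1); u_{n+1} = u_n + (h/2)·(k1 + k2).
x=0.000000, u=-0.890000:
  k1 = f(0.000000, -0.890000) = 1.720700
  k2 = f(0.150000, -0.631895) = 2.074304
  u ← -0.890000 + (0.15/2)·(1.720700 + 2.074304) = -0.605375
u(0.15) ≈ -0.6054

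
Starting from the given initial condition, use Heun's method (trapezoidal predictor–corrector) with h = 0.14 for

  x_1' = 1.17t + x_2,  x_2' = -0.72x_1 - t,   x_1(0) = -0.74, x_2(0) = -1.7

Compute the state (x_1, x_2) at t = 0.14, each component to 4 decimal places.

-0.9613, -1.6232

Heun on (x_1,x_2): k1 = f(t_n, state_n); k2 = f(t_n + h, state_n + h·k1); state_{n+1} = state_n + (h/2)·(k1 + k2).
0.000000: (-0.740000, -1.700000)
  k1 = (-1.700000, 0.532800)
  predictor → (-0.978000, -1.625408)
  k2 = (-1.461608, 0.564160)
  → (-0.961313, -1.623213)
(x_1(0.14), x_2(0.14)) ≈ (-0.9613, -1.6232)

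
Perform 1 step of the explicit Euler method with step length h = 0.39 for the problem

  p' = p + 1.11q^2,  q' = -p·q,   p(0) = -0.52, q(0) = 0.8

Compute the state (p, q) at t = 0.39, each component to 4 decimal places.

-0.4457, 0.9622

Euler on (p,q): p_{n+1} = p_n + h·p', q_{n+1} = q_n + h·q'.
0.000000: (-0.520000, 0.800000); f=(0.190400, 0.416000) → (-0.445744, 0.962240)
(p(0.39), q(0.39)) ≈ (-0.4457, 0.9622)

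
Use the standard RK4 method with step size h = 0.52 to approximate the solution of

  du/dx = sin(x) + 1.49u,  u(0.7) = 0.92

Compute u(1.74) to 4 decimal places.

RK4: k1 = f(x_n, u_n); k2 = f(x_n + h/2, u_n + (h/2)·k1); k3 = f(x_n + h/2, u_n + (h/2)·k2); k4 = f(x_n + h, u_n + h·k3); u_{n+1} = u_n + (h/6)·(k1 + 2k2 + 2k3 + k4).
x=0.700000, u=0.920000:
  k1 = f(0.700000, 0.920000) = 2.015018
  k2 = f(0.960000, 1.443905) = 2.970609
  k3 = f(0.960000, 1.692358) = 3.340806
  k4 = f(1.220000, 2.657219) = 4.898356
  u ← 0.920000 + (0.52/6)·(k1 + 2k2 + 2k3 + k4) = 2.613138
x=1.220000, u=2.613138:
  k1 = f(1.220000, 2.613138) = 4.832674
  k2 = f(1.480000, 3.869633) = 6.761634
  k3 = f(1.480000, 4.371162) = 7.508913
  k4 = f(1.740000, 6.517772) = 10.697200
  u ← 2.613138 + (0.52/6)·(k1 + 2k2 + 2k3 + k4) = 6.432622
u(1.74) ≈ 6.4326

6.4326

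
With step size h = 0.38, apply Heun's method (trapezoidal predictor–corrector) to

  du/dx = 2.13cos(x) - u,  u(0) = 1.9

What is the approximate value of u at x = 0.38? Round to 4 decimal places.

1.9419

Heun: k1 = f(x_n, u_n); k2 = f(x_n + h, u_n + h·k1); u_{n+1} = u_n + (h/2)·(k1 + k2).
x=0.000000, u=1.900000:
  k1 = f(0.000000, 1.900000) = 0.230000
  k2 = f(0.380000, 1.987400) = -0.009344
  u ← 1.900000 + (0.38/2)·(0.230000 + (-0.009344)) = 1.941925
u(0.38) ≈ 1.9419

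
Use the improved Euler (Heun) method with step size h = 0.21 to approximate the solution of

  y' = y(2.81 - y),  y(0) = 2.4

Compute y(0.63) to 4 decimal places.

Heun: k1 = f(t_n, y_n); k2 = f(t_n + h, y_n + h·k1); y_{n+1} = y_n + (h/2)·(k1 + k2).
t=0.000000, y=2.400000:
  k1 = f(0.000000, 2.400000) = 0.984000
  k2 = f(0.210000, 2.606640) = 0.530086
  y ← 2.400000 + (0.21/2)·(0.984000 + 0.530086) = 2.558979
t=0.210000, y=2.558979:
  k1 = f(0.210000, 2.558979) = 0.642357
  k2 = f(0.420000, 2.693874) = 0.312829
  y ← 2.558979 + (0.21/2)·(0.642357 + 0.312829) = 2.659274
t=0.420000, y=2.659274:
  k1 = f(0.420000, 2.659274) = 0.400823
  k2 = f(0.630000, 2.743446) = 0.182586
  y ← 2.659274 + (0.21/2)·(0.400823 + 0.182586) = 2.720532
y(0.63) ≈ 2.7205

2.7205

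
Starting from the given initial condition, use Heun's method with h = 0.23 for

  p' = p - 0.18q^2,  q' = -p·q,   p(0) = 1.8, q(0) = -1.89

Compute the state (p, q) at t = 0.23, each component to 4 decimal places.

2.1453, -1.2356

Heun on (p,q): k1 = f(t_n, state_n); k2 = f(t_n + h, state_n + h·k1); state_{n+1} = state_n + (h/2)·(k1 + k2).
0.000000: (1.800000, -1.890000)
  k1 = (1.157022, 3.402000)
  predictor → (2.066115, -1.107540)
  k2 = (1.845319, 2.288305)
  → (2.145269, -1.235615)
(p(0.23), q(0.23)) ≈ (2.1453, -1.2356)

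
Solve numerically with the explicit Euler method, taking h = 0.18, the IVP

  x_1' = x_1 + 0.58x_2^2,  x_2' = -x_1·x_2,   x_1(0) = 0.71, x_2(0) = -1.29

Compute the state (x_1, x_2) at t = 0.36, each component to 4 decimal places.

1.3258, -0.9203

Euler on (x_1,x_2): x_1_{n+1} = x_1_n + h·x_1', x_2_{n+1} = x_2_n + h·x_2'.
0.000000: (0.710000, -1.290000); f=(1.675178, 0.915900) → (1.011532, -1.125138)
0.180000: (1.011532, -1.125138); f=(1.745775, 1.138113) → (1.325771, -0.920278)
(x_1(0.36), x_2(0.36)) ≈ (1.3258, -0.9203)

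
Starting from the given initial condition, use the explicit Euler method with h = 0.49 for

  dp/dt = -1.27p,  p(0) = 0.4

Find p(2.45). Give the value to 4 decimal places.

0.0031

Euler: p_{n+1} = p_n + h·f(t_n, p_n).
t=0.000000, p=0.400000: f=-0.508000 → p ← 0.400000 + 0.49·(-0.508000) = 0.151080
t=0.490000, p=0.151080: f=-0.191872 → p ← 0.151080 + 0.49·(-0.191872) = 0.057063
t=0.980000, p=0.057063: f=-0.072470 → p ← 0.057063 + 0.49·(-0.072470) = 0.021553
t=1.470000, p=0.021553: f=-0.027372 → p ← 0.021553 + 0.49·(-0.027372) = 0.008140
t=1.960000, p=0.008140: f=-0.010338 → p ← 0.008140 + 0.49·(-0.010338) = 0.003075
p(2.45) ≈ 0.0031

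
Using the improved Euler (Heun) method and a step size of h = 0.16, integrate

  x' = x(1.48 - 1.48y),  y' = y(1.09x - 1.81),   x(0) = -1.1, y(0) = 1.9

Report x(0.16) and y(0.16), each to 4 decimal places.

Heun on (x,y): k1 = f(t_n, state_n); k2 = f(t_n + h, state_n + h·k1); state_{n+1} = state_n + (h/2)·(k1 + k2).
0.000000: (-1.100000, 1.900000)
  k1 = (1.465200, -5.717100)
  predictor → (-0.865568, 0.985264)
  k2 = (-0.018877, -2.712894)
  → (-0.984294, 1.225600)
(x(0.16), y(0.16)) ≈ (-0.9843, 1.2256)

-0.9843, 1.2256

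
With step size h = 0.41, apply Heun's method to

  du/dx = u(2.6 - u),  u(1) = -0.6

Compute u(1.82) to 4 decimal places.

-15.5315

Heun: k1 = f(x_n, u_n); k2 = f(x_n + h, u_n + h·k1); u_{n+1} = u_n + (h/2)·(k1 + k2).
x=1.000000, u=-0.600000:
  k1 = f(1.000000, -0.600000) = -1.920000
  k2 = f(1.410000, -1.387200) = -5.531044
  u ← -0.600000 + (0.41/2)·(-1.920000 + (-5.531044)) = -2.127464
x=1.410000, u=-2.127464:
  k1 = f(1.410000, -2.127464) = -10.057509
  k2 = f(1.820000, -6.251043) = -55.328248
  u ← -2.127464 + (0.41/2)·(-10.057509 + (-55.328248)) = -15.531544
u(1.82) ≈ -15.5315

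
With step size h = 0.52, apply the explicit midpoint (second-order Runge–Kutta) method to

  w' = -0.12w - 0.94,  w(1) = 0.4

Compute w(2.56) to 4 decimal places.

Midpoint: k1 = f(x_n, w_n); k2 = f(x_n + h/2, w_n + (h/2)·k1); w_{n+1} = w_n + h·k2.
x=1.000000, w=0.400000:
  k1 = f(1.000000, 0.400000) = -0.988000
  k2 = f(1.260000, 0.143120) = -0.957174
  w ← 0.400000 + 0.52·(-0.957174) = -0.097731
x=1.520000, w=-0.097731:
  k1 = f(1.520000, -0.097731) = -0.928272
  k2 = f(1.780000, -0.339081) = -0.899310
  w ← -0.097731 + 0.52·(-0.899310) = -0.565372
x=2.040000, w=-0.565372:
  k1 = f(2.040000, -0.565372) = -0.872155
  k2 = f(2.300000, -0.792132) = -0.844944
  w ← -0.565372 + 0.52·(-0.844944) = -1.004743
w(2.56) ≈ -1.0047

-1.0047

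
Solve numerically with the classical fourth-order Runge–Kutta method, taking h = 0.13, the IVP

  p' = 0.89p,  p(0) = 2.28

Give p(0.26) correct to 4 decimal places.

RK4: k1 = f(x_n, p_n); k2 = f(x_n + h/2, p_n + (h/2)·k1); k3 = f(x_n + h/2, p_n + (h/2)·k2); k4 = f(x_n + h, p_n + h·k3); p_{n+1} = p_n + (h/6)·(k1 + 2k2 + 2k3 + k4).
x=0.000000, p=2.280000:
  k1 = f(0.000000, 2.280000) = 2.029200
  k2 = f(0.065000, 2.411898) = 2.146589
  k3 = f(0.065000, 2.419528) = 2.153380
  k4 = f(0.130000, 2.559939) = 2.278346
  p ← 2.280000 + (0.13/6)·(k1 + 2k2 + 2k3 + k4) = 2.559662
x=0.130000, p=2.559662:
  k1 = f(0.130000, 2.559662) = 2.278099
  k2 = f(0.195000, 2.707739) = 2.409887
  k3 = f(0.195000, 2.716305) = 2.417511
  k4 = f(0.260000, 2.873939) = 2.557805
  p ← 2.559662 + (0.13/6)·(k1 + 2k2 + 2k3 + k4) = 2.873627
p(0.26) ≈ 2.8736

2.8736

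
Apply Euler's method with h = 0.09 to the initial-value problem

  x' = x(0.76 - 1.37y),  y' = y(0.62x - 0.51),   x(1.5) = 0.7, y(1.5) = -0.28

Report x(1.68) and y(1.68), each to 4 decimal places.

Euler on (x,y): x_{n+1} = x_n + h·x', y_{n+1} = y_n + h·y'.
1.500000: (0.700000, -0.280000); f=(0.800520, 0.021280) → (0.772047, -0.278085)
1.590000: (0.772047, -0.278085); f=(0.880887, 0.008713) → (0.851327, -0.277301)
(x(1.68), y(1.68)) ≈ (0.8513, -0.2773)

0.8513, -0.2773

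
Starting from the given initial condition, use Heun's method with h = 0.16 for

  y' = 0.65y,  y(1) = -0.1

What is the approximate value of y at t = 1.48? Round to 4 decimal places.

Heun: k1 = f(t_n, y_n); k2 = f(t_n + h, y_n + h·k1); y_{n+1} = y_n + (h/2)·(k1 + k2).
t=1.000000, y=-0.100000:
  k1 = f(1.000000, -0.100000) = -0.065000
  k2 = f(1.160000, -0.110400) = -0.071760
  y ← -0.100000 + (0.16/2)·(-0.065000 + (-0.071760)) = -0.110941
t=1.160000, y=-0.110941:
  k1 = f(1.160000, -0.110941) = -0.072112
  k2 = f(1.320000, -0.122479) = -0.079611
  y ← -0.110941 + (0.16/2)·(-0.072112 + (-0.079611)) = -0.123079
t=1.320000, y=-0.123079:
  k1 = f(1.320000, -0.123079) = -0.080001
  k2 = f(1.480000, -0.135879) = -0.088321
  y ← -0.123079 + (0.16/2)·(-0.080001 + (-0.088321)) = -0.136544
y(1.48) ≈ -0.1365

-0.1365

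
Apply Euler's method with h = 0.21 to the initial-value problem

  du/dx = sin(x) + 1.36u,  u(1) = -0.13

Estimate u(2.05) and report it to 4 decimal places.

Euler: u_{n+1} = u_n + h·f(x_n, u_n).
x=1.000000, u=-0.130000: f=0.664671 → u ← -0.130000 + 0.21·0.664671 = 0.009581
x=1.210000, u=0.009581: f=0.948646 → u ← 0.009581 + 0.21·0.948646 = 0.208797
x=1.420000, u=0.208797: f=1.272615 → u ← 0.208797 + 0.21·1.272615 = 0.476046
x=1.630000, u=0.476046: f=1.645670 → u ← 0.476046 + 0.21·1.645670 = 0.821636
x=1.840000, u=0.821636: f=2.081409 → u ← 0.821636 + 0.21·2.081409 = 1.258732
u(2.05) ≈ 1.2587

1.2587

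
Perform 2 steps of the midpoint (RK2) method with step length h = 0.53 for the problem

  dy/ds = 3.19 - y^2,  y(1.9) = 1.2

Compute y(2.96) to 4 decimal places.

1.5246

Midpoint: k1 = f(s_n, y_n); k2 = f(s_n + h/2, y_n + (h/2)·k1); y_{n+1} = y_n + h·k2.
s=1.900000, y=1.200000:
  k1 = f(1.900000, 1.200000) = 1.750000
  k2 = f(2.165000, 1.663750) = 0.421936
  y ← 1.200000 + 0.53·0.421936 = 1.423626
s=2.430000, y=1.423626:
  k1 = f(2.430000, 1.423626) = 1.163289
  k2 = f(2.695000, 1.731898) = 0.190531
  y ← 1.423626 + 0.53·0.190531 = 1.524607
y(2.96) ≈ 1.5246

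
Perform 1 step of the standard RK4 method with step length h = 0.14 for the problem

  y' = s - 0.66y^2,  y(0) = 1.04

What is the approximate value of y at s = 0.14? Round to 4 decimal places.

0.9581

RK4: k1 = f(s_n, y_n); k2 = f(s_n + h/2, y_n + (h/2)·k1); k3 = f(s_n + h/2, y_n + (h/2)·k2); k4 = f(s_n + h, y_n + h·k3); y_{n+1} = y_n + (h/6)·(k1 + 2k2 + 2k3 + k4).
s=0.000000, y=1.040000:
  k1 = f(0.000000, 1.040000) = -0.713856
  k2 = f(0.070000, 0.990030) = -0.576905
  k3 = f(0.070000, 0.999617) = -0.589494
  k4 = f(0.140000, 0.957471) = -0.465055
  y ← 1.040000 + (0.14/6)·(k1 + 2k2 + 2k3 + k4) = 0.958060
y(0.14) ≈ 0.9581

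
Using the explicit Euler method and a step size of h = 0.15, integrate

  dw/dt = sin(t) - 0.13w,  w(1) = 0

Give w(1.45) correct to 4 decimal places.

Euler: w_{n+1} = w_n + h·f(t_n, w_n).
t=1.000000, w=0.000000: f=0.841471 → w ← 0.000000 + 0.15·0.841471 = 0.126221
t=1.150000, w=0.126221: f=0.896355 → w ← 0.126221 + 0.15·0.896355 = 0.260674
t=1.300000, w=0.260674: f=0.929671 → w ← 0.260674 + 0.15·0.929671 = 0.400125
w(1.45) ≈ 0.4001

0.4001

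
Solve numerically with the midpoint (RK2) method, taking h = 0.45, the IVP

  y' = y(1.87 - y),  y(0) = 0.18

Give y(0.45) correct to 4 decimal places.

Midpoint: k1 = f(t_n, y_n); k2 = f(t_n + h/2, y_n + (h/2)·k1); y_{n+1} = y_n + h·k2.
t=0.000000, y=0.180000:
  k1 = f(0.000000, 0.180000) = 0.304200
  k2 = f(0.225000, 0.248445) = 0.402867
  y ← 0.180000 + 0.45·0.402867 = 0.361290
y(0.45) ≈ 0.3613

0.3613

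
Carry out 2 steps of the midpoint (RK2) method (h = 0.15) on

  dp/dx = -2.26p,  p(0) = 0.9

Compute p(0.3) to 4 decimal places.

Midpoint: k1 = f(x_n, p_n); k2 = f(x_n + h/2, p_n + (h/2)·k1); p_{n+1} = p_n + h·k2.
x=0.000000, p=0.900000:
  k1 = f(0.000000, 0.900000) = -2.034000
  k2 = f(0.075000, 0.747450) = -1.689237
  p ← 0.900000 + 0.15·(-1.689237) = 0.646614
x=0.150000, p=0.646614:
  k1 = f(0.150000, 0.646614) = -1.461349
  k2 = f(0.225000, 0.537013) = -1.213650
  p ← 0.646614 + 0.15·(-1.213650) = 0.464567
p(0.3) ≈ 0.4646

0.4646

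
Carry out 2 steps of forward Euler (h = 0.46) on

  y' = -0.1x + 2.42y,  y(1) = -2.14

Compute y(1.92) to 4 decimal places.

Euler: y_{n+1} = y_n + h·f(x_n, y_n).
x=1.000000, y=-2.140000: f=-5.278800 → y ← -2.140000 + 0.46·(-5.278800) = -4.568248
x=1.460000, y=-4.568248: f=-11.201160 → y ← -4.568248 + 0.46·(-11.201160) = -9.720782
y(1.92) ≈ -9.7208

-9.7208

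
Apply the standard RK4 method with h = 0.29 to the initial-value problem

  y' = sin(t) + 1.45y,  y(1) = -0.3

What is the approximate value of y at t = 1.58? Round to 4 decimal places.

0.1555

RK4: k1 = f(t_n, y_n); k2 = f(t_n + h/2, y_n + (h/2)·k1); k3 = f(t_n + h/2, y_n + (h/2)·k2); k4 = f(t_n + h, y_n + h·k3); y_{n+1} = y_n + (h/6)·(k1 + 2k2 + 2k3 + k4).
t=1.000000, y=-0.300000:
  k1 = f(1.000000, -0.300000) = 0.406471
  k2 = f(1.145000, -0.241062) = 0.561171
  k3 = f(1.145000, -0.218630) = 0.593696
  k4 = f(1.290000, -0.127828) = 0.775484
  y ← -0.300000 + (0.29/6)·(k1 + 2k2 + 2k3 + k4) = -0.131235
t=1.290000, y=-0.131235:
  k1 = f(1.290000, -0.131235) = 0.770544
  k2 = f(1.435000, -0.019506) = 0.962510
  k3 = f(1.435000, 0.008329) = 1.002871
  k4 = f(1.580000, 0.159597) = 1.231374
  y ← -0.131235 + (0.29/6)·(k1 + 2k2 + 2k3 + k4) = 0.155511
y(1.58) ≈ 0.1555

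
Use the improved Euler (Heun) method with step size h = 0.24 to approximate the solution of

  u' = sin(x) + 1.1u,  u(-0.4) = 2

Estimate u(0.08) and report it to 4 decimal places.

Heun: k1 = f(x_n, u_n); k2 = f(x_n + h, u_n + h·k1); u_{n+1} = u_n + (h/2)·(k1 + k2).
x=-0.400000, u=2.000000:
  k1 = f(-0.400000, 2.000000) = 1.810582
  k2 = f(-0.160000, 2.434540) = 2.518675
  u ← 2.000000 + (0.24/2)·(1.810582 + 2.518675) = 2.519511
x=-0.160000, u=2.519511:
  k1 = f(-0.160000, 2.519511) = 2.612144
  k2 = f(0.080000, 3.146425) = 3.540983
  u ← 2.519511 + (0.24/2)·(2.612144 + 3.540983) = 3.257886
u(0.08) ≈ 3.2579

3.2579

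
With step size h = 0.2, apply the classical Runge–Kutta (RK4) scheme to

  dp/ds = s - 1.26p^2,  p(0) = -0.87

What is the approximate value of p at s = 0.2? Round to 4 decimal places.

RK4: k1 = f(s_n, p_n); k2 = f(s_n + h/2, p_n + (h/2)·k1); k3 = f(s_n + h/2, p_n + (h/2)·k2); k4 = f(s_n + h, p_n + h·k3); p_{n+1} = p_n + (h/6)·(k1 + 2k2 + 2k3 + k4).
s=0.000000, p=-0.870000:
  k1 = f(0.000000, -0.870000) = -0.953694
  k2 = f(0.100000, -0.965369) = -1.074242
  k3 = f(0.100000, -0.977424) = -1.103751
  k4 = f(0.200000, -1.090750) = -1.299067
  p ← -0.870000 + (0.2/6)·(k1 + 2k2 + 2k3 + k4) = -1.090292
p(0.2) ≈ -1.0903

-1.0903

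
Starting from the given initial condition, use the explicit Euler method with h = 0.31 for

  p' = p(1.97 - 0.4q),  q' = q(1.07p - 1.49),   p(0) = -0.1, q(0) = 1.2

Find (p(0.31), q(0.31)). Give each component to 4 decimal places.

Euler on (p,q): p_{n+1} = p_n + h·p', q_{n+1} = q_n + h·q'.
0.000000: (-0.100000, 1.200000); f=(-0.149000, -1.916400) → (-0.146190, 0.605916)
(p(0.31), q(0.31)) ≈ (-0.1462, 0.6059)

-0.1462, 0.6059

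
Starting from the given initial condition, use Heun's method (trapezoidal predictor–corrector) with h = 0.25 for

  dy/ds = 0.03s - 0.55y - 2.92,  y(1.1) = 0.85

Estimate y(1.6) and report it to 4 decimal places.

Heun: k1 = f(s_n, y_n); k2 = f(s_n + h, y_n + h·k1); y_{n+1} = y_n + (h/2)·(k1 + k2).
s=1.100000, y=0.850000:
  k1 = f(1.100000, 0.850000) = -3.354500
  k2 = f(1.350000, 0.011375) = -2.885756
  y ← 0.850000 + (0.25/2)·(-3.354500 + (-2.885756)) = 0.069968
s=1.350000, y=0.069968:
  k1 = f(1.350000, 0.069968) = -2.917982
  k2 = f(1.600000, -0.659528) = -2.509260
  y ← 0.069968 + (0.25/2)·(-2.917982 + (-2.509260)) = -0.608437
y(1.6) ≈ -0.6084

-0.6084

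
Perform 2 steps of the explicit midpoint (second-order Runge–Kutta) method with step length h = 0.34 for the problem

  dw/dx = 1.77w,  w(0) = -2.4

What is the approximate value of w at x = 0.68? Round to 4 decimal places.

Midpoint: k1 = f(x_n, w_n); k2 = f(x_n + h/2, w_n + (h/2)·k1); w_{n+1} = w_n + h·k2.
x=0.000000, w=-2.400000:
  k1 = f(0.000000, -2.400000) = -4.248000
  k2 = f(0.170000, -3.122160) = -5.526223
  w ← -2.400000 + 0.34·(-5.526223) = -4.278916
x=0.340000, w=-4.278916:
  k1 = f(0.340000, -4.278916) = -7.573681
  k2 = f(0.510000, -5.566442) = -9.852602
  w ← -4.278916 + 0.34·(-9.852602) = -7.628800
w(0.68) ≈ -7.6288

-7.6288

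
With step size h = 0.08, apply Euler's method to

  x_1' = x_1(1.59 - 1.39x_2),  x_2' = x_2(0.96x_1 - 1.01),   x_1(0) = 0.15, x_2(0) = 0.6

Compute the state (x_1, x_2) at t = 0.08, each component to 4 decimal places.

0.1591, 0.5584

Euler on (x_1,x_2): x_1_{n+1} = x_1_n + h·x_1', x_2_{n+1} = x_2_n + h·x_2'.
0.000000: (0.150000, 0.600000); f=(0.113400, -0.519600) → (0.159072, 0.558432)
(x_1(0.08), x_2(0.08)) ≈ (0.1591, 0.5584)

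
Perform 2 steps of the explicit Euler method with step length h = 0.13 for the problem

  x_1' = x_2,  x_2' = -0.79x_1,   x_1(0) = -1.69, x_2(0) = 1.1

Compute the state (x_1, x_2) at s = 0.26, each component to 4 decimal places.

Euler on (x_1,x_2): x_1_{n+1} = x_1_n + h·x_1', x_2_{n+1} = x_2_n + h·x_2'.
0.000000: (-1.690000, 1.100000); f=(1.100000, 1.335100) → (-1.547000, 1.273563)
0.130000: (-1.547000, 1.273563); f=(1.273563, 1.222130) → (-1.381437, 1.432440)
(x_1(0.26), x_2(0.26)) ≈ (-1.3814, 1.4324)

-1.3814, 1.4324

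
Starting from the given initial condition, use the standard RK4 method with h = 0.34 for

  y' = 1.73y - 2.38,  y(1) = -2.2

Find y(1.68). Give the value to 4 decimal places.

RK4: k1 = f(t_n, y_n); k2 = f(t_n + h/2, y_n + (h/2)·k1); k3 = f(t_n + h/2, y_n + (h/2)·k2); k4 = f(t_n + h, y_n + h·k3); y_{n+1} = y_n + (h/6)·(k1 + 2k2 + 2k3 + k4).
t=1.000000, y=-2.200000:
  k1 = f(1.000000, -2.200000) = -6.186000
  k2 = f(1.170000, -3.251620) = -8.005303
  k3 = f(1.170000, -3.560901) = -8.540359
  k4 = f(1.340000, -5.103722) = -11.209439
  y ← -2.200000 + (0.34/6)·(k1 + 2k2 + 2k3 + k4) = -5.060917
t=1.340000, y=-5.060917:
  k1 = f(1.340000, -5.060917) = -11.135386
  k2 = f(1.510000, -6.953932) = -14.410303
  k3 = f(1.510000, -7.510668) = -15.373456
  k4 = f(1.680000, -10.287892) = -20.178052
  y ← -5.060917 + (0.34/6)·(k1 + 2k2 + 2k3 + k4) = -10.210837
y(1.68) ≈ -10.2108

-10.2108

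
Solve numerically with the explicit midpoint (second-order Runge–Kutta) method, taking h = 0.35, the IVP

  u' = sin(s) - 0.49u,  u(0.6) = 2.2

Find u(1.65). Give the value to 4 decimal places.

2.0462

Midpoint: k1 = f(s_n, u_n); k2 = f(s_n + h/2, u_n + (h/2)·k1); u_{n+1} = u_n + h·k2.
s=0.600000, u=2.200000:
  k1 = f(0.600000, 2.200000) = -0.513358
  k2 = f(0.775000, 2.110162) = -0.334264
  u ← 2.200000 + 0.35·(-0.334264) = 2.083008
s=0.950000, u=2.083008:
  k1 = f(0.950000, 2.083008) = -0.207258
  k2 = f(1.125000, 2.046738) = -0.100634
  u ← 2.083008 + 0.35·(-0.100634) = 2.047786
s=1.300000, u=2.047786:
  k1 = f(1.300000, 2.047786) = -0.039857
  k2 = f(1.475000, 2.040811) = -0.004582
  u ← 2.047786 + 0.35·(-0.004582) = 2.046182
u(1.65) ≈ 2.0462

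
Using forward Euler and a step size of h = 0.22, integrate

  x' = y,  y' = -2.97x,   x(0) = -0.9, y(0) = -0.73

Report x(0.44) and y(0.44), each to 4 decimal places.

-1.0918, 0.5511

Euler on (x,y): x_{n+1} = x_n + h·x', y_{n+1} = y_n + h·y'.
0.000000: (-0.900000, -0.730000); f=(-0.730000, 2.673000) → (-1.060600, -0.141940)
0.220000: (-1.060600, -0.141940); f=(-0.141940, 3.149982) → (-1.091827, 0.551056)
(x(0.44), y(0.44)) ≈ (-1.0918, 0.5511)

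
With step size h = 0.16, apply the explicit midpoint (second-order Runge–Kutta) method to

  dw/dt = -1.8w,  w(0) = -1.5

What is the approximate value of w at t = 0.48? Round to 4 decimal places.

-0.6416

Midpoint: k1 = f(t_n, w_n); k2 = f(t_n + h/2, w_n + (h/2)·k1); w_{n+1} = w_n + h·k2.
t=0.000000, w=-1.500000:
  k1 = f(0.000000, -1.500000) = 2.700000
  k2 = f(0.080000, -1.284000) = 2.311200
  w ← -1.500000 + 0.16·2.311200 = -1.130208
t=0.160000, w=-1.130208:
  k1 = f(0.160000, -1.130208) = 2.034374
  k2 = f(0.240000, -0.967458) = 1.741424
  w ← -1.130208 + 0.16·1.741424 = -0.851580
t=0.320000, w=-0.851580:
  k1 = f(0.320000, -0.851580) = 1.532844
  k2 = f(0.400000, -0.728953) = 1.312115
  w ← -0.851580 + 0.16·1.312115 = -0.641642
w(0.48) ≈ -0.6416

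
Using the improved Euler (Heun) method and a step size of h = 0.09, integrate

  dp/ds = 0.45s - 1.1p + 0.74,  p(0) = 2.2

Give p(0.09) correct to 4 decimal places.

Heun: k1 = f(s_n, p_n); k2 = f(s_n + h, p_n + h·k1); p_{n+1} = p_n + (h/2)·(k1 + k2).
s=0.000000, p=2.200000:
  k1 = f(0.000000, 2.200000) = -1.680000
  k2 = f(0.090000, 2.048800) = -1.473180
  p ← 2.200000 + (0.09/2)·(-1.680000 + (-1.473180)) = 2.058107
p(0.09) ≈ 2.0581

2.0581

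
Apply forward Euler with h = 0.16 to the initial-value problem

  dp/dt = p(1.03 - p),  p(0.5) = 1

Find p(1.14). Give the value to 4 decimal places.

1.0151

Euler: p_{n+1} = p_n + h·f(t_n, p_n).
t=0.500000, p=1.000000: f=0.030000 → p ← 1.000000 + 0.16·0.030000 = 1.004800
t=0.660000, p=1.004800: f=0.025321 → p ← 1.004800 + 0.16·0.025321 = 1.008851
t=0.820000, p=1.008851: f=0.021336 → p ← 1.008851 + 0.16·0.021336 = 1.012265
t=0.980000, p=1.012265: f=0.017952 → p ← 1.012265 + 0.16·0.017952 = 1.015137
p(1.14) ≈ 1.0151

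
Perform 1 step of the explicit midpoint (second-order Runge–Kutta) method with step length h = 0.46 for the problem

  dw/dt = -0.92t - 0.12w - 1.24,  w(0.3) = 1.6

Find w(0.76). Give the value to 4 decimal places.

Midpoint: k1 = f(t_n, w_n); k2 = f(t_n + h/2, w_n + (h/2)·k1); w_{n+1} = w_n + h·k2.
t=0.300000, w=1.600000:
  k1 = f(0.300000, 1.600000) = -1.708000
  k2 = f(0.530000, 1.207160) = -1.872459
  w ← 1.600000 + 0.46·(-1.872459) = 0.738669
w(0.76) ≈ 0.7387

0.7387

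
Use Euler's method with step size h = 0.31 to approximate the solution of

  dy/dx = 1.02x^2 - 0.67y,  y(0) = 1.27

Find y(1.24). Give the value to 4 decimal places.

0.8893

Euler: y_{n+1} = y_n + h·f(x_n, y_n).
x=0.000000, y=1.270000: f=-0.850900 → y ← 1.270000 + 0.31·(-0.850900) = 1.006221
x=0.310000, y=1.006221: f=-0.576146 → y ← 1.006221 + 0.31·(-0.576146) = 0.827616
x=0.620000, y=0.827616: f=-0.162415 → y ← 0.827616 + 0.31·(-0.162415) = 0.777267
x=0.930000, y=0.777267: f=0.361429 → y ← 0.777267 + 0.31·0.361429 = 0.889310
y(1.24) ≈ 0.8893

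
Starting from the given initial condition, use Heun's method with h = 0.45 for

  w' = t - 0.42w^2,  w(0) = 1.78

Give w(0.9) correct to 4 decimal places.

1.4062

Heun: k1 = f(t_n, w_n); k2 = f(t_n + h, w_n + h·k1); w_{n+1} = w_n + (h/2)·(k1 + k2).
t=0.000000, w=1.780000:
  k1 = f(0.000000, 1.780000) = -1.330728
  k2 = f(0.450000, 1.181172) = -0.135971
  w ← 1.780000 + (0.45/2)·(-1.330728 + (-0.135971)) = 1.449993
t=0.450000, w=1.449993:
  k1 = f(0.450000, 1.449993) = -0.433041
  k2 = f(0.900000, 1.255124) = 0.238359
  w ← 1.449993 + (0.45/2)·(-0.433041 + 0.238359) = 1.406189
w(0.9) ≈ 1.4062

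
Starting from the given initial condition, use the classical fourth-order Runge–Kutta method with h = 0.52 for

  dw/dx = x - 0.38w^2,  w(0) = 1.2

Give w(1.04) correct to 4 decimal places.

RK4: k1 = f(x_n, w_n); k2 = f(x_n + h/2, w_n + (h/2)·k1); k3 = f(x_n + h/2, w_n + (h/2)·k2); k4 = f(x_n + h, w_n + h·k3); w_{n+1} = w_n + (h/6)·(k1 + 2k2 + 2k3 + k4).
x=0.000000, w=1.200000:
  k1 = f(0.000000, 1.200000) = -0.547200
  k2 = f(0.260000, 1.057728) = -0.165140
  k3 = f(0.260000, 1.157064) = -0.248743
  k4 = f(0.520000, 1.070654) = 0.084406
  w ← 1.200000 + (0.52/6)·(k1 + 2k2 + 2k3 + k4) = 1.088152
x=0.520000, w=1.088152:
  k1 = f(0.520000, 1.088152) = 0.070052
  k2 = f(0.780000, 1.106365) = 0.314863
  k3 = f(0.780000, 1.170016) = 0.259804
  k4 = f(1.040000, 1.223250) = 0.471391
  w ← 1.088152 + (0.52/6)·(k1 + 2k2 + 2k3 + k4) = 1.234686
w(1.04) ≈ 1.2347

1.2347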